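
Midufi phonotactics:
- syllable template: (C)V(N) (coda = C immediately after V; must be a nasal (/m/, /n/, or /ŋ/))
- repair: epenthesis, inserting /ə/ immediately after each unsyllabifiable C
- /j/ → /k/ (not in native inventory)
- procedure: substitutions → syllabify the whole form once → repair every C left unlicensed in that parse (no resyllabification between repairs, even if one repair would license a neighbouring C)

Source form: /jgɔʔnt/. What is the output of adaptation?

Substitution: /j/ → /k/, giving /kgɔʔnt/.
Syllabifying with onset maximization leaves /k/, /ʔ/, /n/, /t/ stranded (only a nasal (/m/, /n/, or /ŋ/) is licensed in coda position; onsets are limited to one consonant).
Each unlicensed consonant becomes the onset of a new syllable: /k/ → /kə/, /ʔ/ → /ʔə/, /n/ → /nə/, /t/ → /tə/.

kəgɔʔənətə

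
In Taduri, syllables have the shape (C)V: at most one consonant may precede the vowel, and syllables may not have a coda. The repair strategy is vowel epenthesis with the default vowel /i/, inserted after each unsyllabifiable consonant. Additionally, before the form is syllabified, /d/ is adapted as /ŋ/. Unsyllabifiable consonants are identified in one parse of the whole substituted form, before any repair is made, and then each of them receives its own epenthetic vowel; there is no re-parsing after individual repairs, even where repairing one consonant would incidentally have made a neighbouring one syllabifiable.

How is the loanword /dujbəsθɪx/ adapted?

ŋujibəsiθɪxi

Substitution: /d/ → /ŋ/, giving /ŋujbəsθɪx/.
Under (C)V, the unsyllabifiable consonants are /j/, /s/, /x/ (no codas are permitted; onsets are limited to one consonant).
Inserting the epenthetic vowel yields /j/ → /ji/, /s/ → /si/, /x/ → /xi/.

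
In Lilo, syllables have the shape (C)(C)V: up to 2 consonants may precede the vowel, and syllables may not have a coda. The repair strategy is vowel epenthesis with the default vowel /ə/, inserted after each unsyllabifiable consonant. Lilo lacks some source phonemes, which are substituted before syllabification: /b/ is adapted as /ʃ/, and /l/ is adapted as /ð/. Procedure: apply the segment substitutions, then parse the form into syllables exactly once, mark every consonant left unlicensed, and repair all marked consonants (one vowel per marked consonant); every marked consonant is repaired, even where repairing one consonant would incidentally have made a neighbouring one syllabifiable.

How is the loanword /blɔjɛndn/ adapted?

ʃðɔjɛnədənə

Substitution: /b/ → /ʃ/, /l/ → /ð/, giving /ʃðɔjɛndn/.
Syllabifying with onset maximization leaves /n/, /d/, /n/ stranded (no codas are permitted; onsets may contain at most 2 consonants).
Inserting the epenthetic vowel yields /n/ → /nə/, /d/ → /də/, /n/ → /nə/.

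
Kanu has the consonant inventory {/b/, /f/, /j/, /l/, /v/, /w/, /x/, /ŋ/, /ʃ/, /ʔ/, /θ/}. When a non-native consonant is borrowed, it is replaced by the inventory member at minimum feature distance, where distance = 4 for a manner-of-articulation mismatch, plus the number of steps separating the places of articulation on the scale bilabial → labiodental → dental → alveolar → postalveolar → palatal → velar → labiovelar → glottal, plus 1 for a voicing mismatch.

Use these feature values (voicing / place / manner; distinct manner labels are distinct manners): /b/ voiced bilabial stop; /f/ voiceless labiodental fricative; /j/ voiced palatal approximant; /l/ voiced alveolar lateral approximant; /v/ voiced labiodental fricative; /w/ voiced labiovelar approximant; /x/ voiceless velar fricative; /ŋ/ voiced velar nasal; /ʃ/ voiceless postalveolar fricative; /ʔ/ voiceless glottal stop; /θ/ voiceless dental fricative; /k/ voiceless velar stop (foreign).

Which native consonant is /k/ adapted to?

/ʔ/ is closest: same manner (stop), place distance 2 (velar→glottal), same voicing; total 2. Next closest is /x/ at distance 4.

ʔ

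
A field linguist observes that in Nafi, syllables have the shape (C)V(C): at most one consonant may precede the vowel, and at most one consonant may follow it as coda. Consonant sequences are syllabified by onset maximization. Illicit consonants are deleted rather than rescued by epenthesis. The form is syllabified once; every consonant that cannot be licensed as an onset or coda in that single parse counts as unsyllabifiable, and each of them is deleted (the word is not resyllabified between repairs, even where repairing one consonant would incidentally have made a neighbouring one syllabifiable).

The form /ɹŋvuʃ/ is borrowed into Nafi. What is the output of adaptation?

The consonants /ɹ/, /ŋ/ cannot be parsed into a legal (C)V(C) syllable (at most one coda consonant is licensed; onsets are limited to one consonant).
Deletion applies to /ɹ/, /ŋ/.

vuʃ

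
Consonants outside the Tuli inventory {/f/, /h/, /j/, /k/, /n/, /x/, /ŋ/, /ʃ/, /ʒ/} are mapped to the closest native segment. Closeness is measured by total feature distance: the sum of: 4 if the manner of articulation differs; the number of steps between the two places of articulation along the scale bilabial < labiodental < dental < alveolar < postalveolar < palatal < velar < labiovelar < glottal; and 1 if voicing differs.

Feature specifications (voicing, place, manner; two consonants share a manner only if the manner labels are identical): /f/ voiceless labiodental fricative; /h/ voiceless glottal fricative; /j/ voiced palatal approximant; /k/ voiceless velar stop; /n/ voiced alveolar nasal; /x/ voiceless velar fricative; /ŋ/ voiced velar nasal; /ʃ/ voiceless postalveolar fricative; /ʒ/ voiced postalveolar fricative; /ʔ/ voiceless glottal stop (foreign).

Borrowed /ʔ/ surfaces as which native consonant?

/k/ is closest: same manner (stop), place distance 2 (glottal→velar), same voicing; total 2. Next closest is /h/ at distance 4.

k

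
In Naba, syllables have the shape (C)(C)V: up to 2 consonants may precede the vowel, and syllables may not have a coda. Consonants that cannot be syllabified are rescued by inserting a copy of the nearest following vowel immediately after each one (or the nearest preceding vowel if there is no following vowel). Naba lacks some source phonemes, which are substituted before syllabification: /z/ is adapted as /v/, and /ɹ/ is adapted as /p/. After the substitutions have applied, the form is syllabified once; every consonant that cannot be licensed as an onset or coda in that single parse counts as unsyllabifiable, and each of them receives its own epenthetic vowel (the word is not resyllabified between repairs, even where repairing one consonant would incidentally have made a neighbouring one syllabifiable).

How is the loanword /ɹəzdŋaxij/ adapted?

Substitution: /ɹ/ → /p/, /z/ → /v/, giving /pəvdŋaxij/.
Syllabifying with onset maximization leaves /v/, /j/ stranded (no codas are permitted; onsets may contain at most 2 consonants).
Each unlicensed consonant becomes the onset of a new syllable: /v/ → /va/, /j/ → /ji/.

pəvadŋaxiji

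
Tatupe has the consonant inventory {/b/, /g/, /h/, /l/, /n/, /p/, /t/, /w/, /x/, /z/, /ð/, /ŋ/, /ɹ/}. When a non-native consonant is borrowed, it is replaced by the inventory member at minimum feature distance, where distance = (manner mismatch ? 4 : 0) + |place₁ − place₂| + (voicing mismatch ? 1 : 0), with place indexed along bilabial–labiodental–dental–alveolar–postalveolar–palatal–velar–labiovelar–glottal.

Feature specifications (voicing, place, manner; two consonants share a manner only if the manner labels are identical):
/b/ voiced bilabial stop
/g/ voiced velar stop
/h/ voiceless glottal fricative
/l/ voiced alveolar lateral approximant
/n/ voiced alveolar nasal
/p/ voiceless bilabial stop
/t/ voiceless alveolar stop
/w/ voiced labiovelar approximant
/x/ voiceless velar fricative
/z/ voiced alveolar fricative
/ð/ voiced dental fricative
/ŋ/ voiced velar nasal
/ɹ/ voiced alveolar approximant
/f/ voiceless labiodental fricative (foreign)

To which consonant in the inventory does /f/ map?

ð

/ð/ is closest: same manner (fricative), place distance 1 (labiodental→dental), voicing differs (+1); total 2. Next closest is /z/ at distance 3.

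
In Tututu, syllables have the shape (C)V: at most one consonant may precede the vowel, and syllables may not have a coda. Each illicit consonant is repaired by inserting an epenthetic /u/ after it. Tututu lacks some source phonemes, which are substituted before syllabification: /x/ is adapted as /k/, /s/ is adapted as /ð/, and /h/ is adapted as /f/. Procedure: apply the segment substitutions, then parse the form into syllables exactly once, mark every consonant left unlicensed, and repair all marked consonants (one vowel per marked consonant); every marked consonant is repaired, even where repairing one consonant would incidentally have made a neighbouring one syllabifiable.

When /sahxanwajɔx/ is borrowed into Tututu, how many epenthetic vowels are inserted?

After substitution the input is /ðafkanwajɔk/.
The unsyllabifiable consonants are /f/, /n/, /k/; each receives one epenthetic vowel.

3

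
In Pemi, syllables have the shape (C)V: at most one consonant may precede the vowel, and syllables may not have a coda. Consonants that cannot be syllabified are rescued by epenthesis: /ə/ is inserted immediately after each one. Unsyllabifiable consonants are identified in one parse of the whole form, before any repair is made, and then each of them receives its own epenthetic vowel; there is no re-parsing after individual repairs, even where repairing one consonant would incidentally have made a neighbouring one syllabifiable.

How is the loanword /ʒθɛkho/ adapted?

The consonants /ʒ/, /k/ cannot be parsed into a legal (C)V syllable (no codas are permitted; onsets are limited to one consonant).
Inserting the epenthetic vowel yields /ʒ/ → /ʒə/, /k/ → /kə/.

ʒəθɛkəho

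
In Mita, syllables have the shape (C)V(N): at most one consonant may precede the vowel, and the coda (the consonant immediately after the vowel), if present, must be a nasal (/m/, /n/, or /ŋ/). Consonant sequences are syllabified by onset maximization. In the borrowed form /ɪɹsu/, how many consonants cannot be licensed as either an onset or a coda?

Under (C)V(N), the unsyllabifiable consonants are /ɹ/ (only a nasal (/m/, /n/, or /ŋ/) is licensed in coda position; onsets are limited to one consonant).

1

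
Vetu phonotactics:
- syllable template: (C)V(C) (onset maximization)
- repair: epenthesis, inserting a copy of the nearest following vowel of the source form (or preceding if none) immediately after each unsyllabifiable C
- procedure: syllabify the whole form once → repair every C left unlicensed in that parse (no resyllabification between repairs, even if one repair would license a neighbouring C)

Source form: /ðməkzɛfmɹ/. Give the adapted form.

ðəməkzɛfmɛɹɛ

Syllabifying with onset maximization leaves /ð/, /m/, /ɹ/ stranded (at most one coda consonant is licensed; onsets are limited to one consonant).
Epenthesis after each stranded consonant: /ð/ → /ðə/, /m/ → /mɛ/, /ɹ/ → /ɹɛ/.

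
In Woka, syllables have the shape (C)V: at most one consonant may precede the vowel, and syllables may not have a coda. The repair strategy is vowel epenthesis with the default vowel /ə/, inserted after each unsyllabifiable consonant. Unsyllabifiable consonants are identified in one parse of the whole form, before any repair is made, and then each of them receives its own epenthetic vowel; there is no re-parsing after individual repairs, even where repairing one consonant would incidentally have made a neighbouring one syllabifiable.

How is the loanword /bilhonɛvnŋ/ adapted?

biləhonɛvənəŋə

Under (C)V, the unsyllabifiable consonants are /l/, /v/, /n/, /ŋ/ (no codas are permitted; onsets are limited to one consonant).
Each unlicensed consonant becomes the onset of a new syllable: /l/ → /lə/, /v/ → /və/, /n/ → /nə/, /ŋ/ → /ŋə/.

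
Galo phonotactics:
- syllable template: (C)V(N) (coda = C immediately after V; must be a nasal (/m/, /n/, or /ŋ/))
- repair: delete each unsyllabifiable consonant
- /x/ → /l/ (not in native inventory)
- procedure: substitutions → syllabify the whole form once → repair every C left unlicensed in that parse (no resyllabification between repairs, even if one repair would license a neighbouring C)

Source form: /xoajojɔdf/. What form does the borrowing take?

loajojɔ

Substitution: /x/ → /l/, giving /loajojɔdf/.
The consonants /d/, /f/ cannot be parsed into a legal (C)V(N) syllable (only a nasal (/m/, /n/, or /ŋ/) is licensed in coda position; onsets are limited to one consonant).
Each unlicensed consonant is deleted: /d/, /f/.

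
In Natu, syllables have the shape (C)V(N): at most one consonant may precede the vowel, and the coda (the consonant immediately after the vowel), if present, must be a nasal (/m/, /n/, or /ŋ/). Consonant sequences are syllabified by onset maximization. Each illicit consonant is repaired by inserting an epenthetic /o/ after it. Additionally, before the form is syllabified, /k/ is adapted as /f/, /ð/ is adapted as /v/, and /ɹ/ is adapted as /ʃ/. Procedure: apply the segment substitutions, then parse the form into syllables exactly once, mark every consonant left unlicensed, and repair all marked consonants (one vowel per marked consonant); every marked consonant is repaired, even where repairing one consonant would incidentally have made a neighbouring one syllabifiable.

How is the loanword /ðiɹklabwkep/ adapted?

viʃofolabowofepo

Substitution: /ð/ → /v/, /ɹ/ → /ʃ/, /k/ → /f/, giving /viʃflabwfep/.
Under (C)V(N), the unsyllabifiable consonants are /ʃ/, /f/, /b/, /w/, /p/ (only a nasal (/m/, /n/, or /ŋ/) is licensed in coda position; onsets are limited to one consonant).
Epenthesis after each stranded consonant: /ʃ/ → /ʃo/, /f/ → /fo/, /b/ → /bo/, /w/ → /wo/, /p/ → /po/.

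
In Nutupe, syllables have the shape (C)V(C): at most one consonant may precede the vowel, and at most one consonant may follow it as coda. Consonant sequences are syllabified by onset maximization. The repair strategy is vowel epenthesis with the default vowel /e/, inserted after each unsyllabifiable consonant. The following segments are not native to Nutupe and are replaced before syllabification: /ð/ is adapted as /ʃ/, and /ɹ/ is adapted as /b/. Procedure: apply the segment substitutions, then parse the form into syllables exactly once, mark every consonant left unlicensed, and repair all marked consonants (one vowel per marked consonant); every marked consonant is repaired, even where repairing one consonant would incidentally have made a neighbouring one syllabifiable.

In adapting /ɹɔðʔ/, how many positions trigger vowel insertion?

After substitution the input is /bɔʃʔ/.
The unsyllabifiable consonants are /ʔ/; each receives one epenthetic vowel.

1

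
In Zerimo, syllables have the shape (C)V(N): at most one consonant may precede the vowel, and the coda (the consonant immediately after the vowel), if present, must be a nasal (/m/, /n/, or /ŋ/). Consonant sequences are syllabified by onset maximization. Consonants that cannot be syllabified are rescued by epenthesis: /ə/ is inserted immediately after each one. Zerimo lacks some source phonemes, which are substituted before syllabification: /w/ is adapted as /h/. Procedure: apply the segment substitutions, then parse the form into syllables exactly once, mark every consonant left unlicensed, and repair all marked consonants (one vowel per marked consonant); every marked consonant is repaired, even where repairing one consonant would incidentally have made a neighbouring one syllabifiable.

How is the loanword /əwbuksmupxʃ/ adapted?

Substitution: /w/ → /h/, giving /əhbuksmupxʃ/.
Under (C)V(N), the unsyllabifiable consonants are /h/, /k/, /s/, /p/, /x/, /ʃ/ (only a nasal (/m/, /n/, or /ŋ/) is licensed in coda position; onsets are limited to one consonant).
Each unlicensed consonant becomes the onset of a new syllable: /h/ → /hə/, /k/ → /kə/, /s/ → /sə/, /p/ → /pə/, /x/ → /xə/, /ʃ/ → /ʃə/.

əhəbukəsəmupəxəʃə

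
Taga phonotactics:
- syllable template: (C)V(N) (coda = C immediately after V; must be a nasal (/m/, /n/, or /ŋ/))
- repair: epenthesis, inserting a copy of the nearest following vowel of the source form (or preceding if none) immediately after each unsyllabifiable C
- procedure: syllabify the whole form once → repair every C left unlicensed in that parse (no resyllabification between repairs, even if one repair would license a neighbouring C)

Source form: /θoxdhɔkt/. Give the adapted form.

Under (C)V(N), the unsyllabifiable consonants are /x/, /d/, /k/, /t/ (only a nasal (/m/, /n/, or /ŋ/) is licensed in coda position; onsets are limited to one consonant).
Epenthesis after each stranded consonant: /x/ → /xɔ/, /d/ → /dɔ/, /k/ → /kɔ/, /t/ → /tɔ/.

θoxɔdɔhɔkɔtɔ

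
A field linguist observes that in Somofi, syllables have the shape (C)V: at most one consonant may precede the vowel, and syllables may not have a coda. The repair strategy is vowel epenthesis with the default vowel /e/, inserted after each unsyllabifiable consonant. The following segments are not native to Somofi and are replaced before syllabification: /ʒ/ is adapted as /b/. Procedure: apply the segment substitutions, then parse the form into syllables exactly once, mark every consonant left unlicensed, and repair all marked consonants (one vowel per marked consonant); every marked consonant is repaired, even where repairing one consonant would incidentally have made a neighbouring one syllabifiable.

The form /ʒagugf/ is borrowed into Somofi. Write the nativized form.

Substitution: /ʒ/ → /b/, giving /bagugf/.
The consonants /g/, /f/ cannot be parsed into a legal (C)V syllable (no codas are permitted; onsets are limited to one consonant).
Inserting the epenthetic vowel yields /g/ → /ge/, /f/ → /fe/.

bagugefe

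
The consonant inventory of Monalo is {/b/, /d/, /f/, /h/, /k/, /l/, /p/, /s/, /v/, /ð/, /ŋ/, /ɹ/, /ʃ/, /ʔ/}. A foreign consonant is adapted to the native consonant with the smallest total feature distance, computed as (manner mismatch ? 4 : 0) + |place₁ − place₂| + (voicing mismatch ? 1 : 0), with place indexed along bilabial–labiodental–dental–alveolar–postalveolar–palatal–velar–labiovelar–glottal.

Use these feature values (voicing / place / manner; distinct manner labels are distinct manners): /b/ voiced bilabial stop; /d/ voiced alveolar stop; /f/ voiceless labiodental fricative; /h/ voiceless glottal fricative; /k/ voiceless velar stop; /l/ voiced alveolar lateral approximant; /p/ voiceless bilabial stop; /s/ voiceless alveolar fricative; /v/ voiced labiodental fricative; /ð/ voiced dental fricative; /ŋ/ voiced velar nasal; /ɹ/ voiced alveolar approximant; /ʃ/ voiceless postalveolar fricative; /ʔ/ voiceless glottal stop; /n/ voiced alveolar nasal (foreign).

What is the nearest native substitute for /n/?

/ŋ/ is closest: same manner (nasal), place distance 3 (alveolar→velar), same voicing; total 3. Next closest is /d/ at distance 4.

ŋ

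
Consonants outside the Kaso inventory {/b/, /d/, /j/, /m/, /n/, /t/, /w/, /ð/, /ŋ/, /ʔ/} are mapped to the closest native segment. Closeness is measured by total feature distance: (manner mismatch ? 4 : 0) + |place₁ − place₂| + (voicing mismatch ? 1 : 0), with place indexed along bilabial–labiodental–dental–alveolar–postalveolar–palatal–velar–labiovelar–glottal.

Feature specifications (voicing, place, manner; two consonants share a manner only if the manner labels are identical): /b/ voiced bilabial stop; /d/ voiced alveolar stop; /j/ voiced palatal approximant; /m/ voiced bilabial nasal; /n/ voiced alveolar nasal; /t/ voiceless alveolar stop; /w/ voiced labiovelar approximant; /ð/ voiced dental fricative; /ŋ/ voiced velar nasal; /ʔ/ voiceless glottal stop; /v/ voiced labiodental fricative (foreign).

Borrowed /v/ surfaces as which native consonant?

/ð/ is closest: same manner (fricative), place distance 1 (labiodental→dental), same voicing; total 1. Next closest is /b/ at distance 5.

ð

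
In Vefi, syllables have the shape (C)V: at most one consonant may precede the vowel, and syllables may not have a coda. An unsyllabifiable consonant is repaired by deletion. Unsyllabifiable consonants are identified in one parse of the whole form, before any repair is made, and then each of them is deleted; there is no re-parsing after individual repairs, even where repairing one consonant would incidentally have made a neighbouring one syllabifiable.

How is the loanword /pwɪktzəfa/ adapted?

Syllabifying with onset maximization leaves /p/, /k/, /t/ stranded (no codas are permitted; onsets are limited to one consonant).
Deletion applies to /p/, /k/, /t/.

wɪzəfa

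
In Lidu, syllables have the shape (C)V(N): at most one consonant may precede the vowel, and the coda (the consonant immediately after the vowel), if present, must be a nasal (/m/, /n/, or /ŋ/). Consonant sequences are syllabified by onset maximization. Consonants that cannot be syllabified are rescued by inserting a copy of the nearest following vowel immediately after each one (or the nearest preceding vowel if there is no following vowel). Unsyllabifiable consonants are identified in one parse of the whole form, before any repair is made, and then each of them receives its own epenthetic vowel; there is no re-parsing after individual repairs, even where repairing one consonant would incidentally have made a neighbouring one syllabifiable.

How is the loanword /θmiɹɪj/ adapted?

Under (C)V(N), the unsyllabifiable consonants are /θ/, /j/ (only a nasal (/m/, /n/, or /ŋ/) is licensed in coda position; onsets are limited to one consonant).
Each unlicensed consonant becomes the onset of a new syllable: /θ/ → /θi/, /j/ → /jɪ/.

θimiɹɪjɪ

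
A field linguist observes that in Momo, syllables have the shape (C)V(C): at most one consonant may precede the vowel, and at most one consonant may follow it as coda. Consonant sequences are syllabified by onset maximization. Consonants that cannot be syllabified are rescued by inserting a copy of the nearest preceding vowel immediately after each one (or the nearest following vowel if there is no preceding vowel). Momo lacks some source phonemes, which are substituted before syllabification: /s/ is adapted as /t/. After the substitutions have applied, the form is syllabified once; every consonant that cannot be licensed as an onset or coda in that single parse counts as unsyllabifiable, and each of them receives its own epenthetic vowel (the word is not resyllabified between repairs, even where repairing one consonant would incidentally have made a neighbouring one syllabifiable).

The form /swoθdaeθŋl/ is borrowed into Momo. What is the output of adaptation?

towoθdaeθŋele

Substitution: /s/ → /t/, giving /twoθdaeθŋl/.
The consonants /t/, /ŋ/, /l/ cannot be parsed into a legal (C)V(C) syllable (at most one coda consonant is licensed; onsets are limited to one consonant).
Inserting the epenthetic vowel yields /t/ → /to/, /ŋ/ → /ŋe/, /l/ → /le/.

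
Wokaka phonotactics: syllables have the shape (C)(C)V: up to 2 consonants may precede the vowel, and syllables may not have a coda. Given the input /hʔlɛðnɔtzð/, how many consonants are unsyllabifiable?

4

The consonants /h/, /t/, /z/, /ð/ cannot be parsed into a legal (C)(C)V syllable (no codas are permitted; onsets may contain at most 2 consonants).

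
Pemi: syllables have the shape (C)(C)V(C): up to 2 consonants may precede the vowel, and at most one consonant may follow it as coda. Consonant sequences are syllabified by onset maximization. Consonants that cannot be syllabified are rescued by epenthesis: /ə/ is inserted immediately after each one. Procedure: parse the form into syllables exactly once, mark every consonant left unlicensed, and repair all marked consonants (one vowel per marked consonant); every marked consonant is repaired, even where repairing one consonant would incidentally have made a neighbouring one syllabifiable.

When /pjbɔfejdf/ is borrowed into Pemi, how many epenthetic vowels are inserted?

The unsyllabifiable consonants are /p/, /d/, /f/; each receives one epenthetic vowel.

3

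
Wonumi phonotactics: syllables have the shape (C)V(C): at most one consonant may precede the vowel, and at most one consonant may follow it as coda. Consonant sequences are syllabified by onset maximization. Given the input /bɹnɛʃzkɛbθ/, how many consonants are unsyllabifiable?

4

The consonants /b/, /ɹ/, /z/, /θ/ cannot be parsed into a legal (C)V(C) syllable (at most one coda consonant is licensed; onsets are limited to one consonant).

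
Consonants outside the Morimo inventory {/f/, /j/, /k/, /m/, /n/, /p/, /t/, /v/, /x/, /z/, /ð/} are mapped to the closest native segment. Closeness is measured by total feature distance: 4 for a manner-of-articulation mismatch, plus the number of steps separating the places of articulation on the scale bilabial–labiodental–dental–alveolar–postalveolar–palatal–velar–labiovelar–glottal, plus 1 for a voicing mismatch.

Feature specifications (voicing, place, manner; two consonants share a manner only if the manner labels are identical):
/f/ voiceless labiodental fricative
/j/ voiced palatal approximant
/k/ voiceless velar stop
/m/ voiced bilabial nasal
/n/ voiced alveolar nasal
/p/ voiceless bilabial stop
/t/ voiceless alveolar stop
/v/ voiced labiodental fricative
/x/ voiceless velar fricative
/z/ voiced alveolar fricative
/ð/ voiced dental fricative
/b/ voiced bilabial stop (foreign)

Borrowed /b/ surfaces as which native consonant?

p

/p/ is closest: same manner (stop), place distance 0 (bilabial→bilabial), voicing differs (+1); total 1. Next closest is /m/ at distance 4.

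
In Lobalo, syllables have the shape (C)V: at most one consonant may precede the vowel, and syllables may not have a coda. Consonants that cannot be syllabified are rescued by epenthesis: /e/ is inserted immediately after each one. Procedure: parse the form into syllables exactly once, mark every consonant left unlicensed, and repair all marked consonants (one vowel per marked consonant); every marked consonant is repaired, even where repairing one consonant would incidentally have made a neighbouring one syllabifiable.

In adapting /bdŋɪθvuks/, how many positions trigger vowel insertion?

The unsyllabifiable consonants are /b/, /d/, /θ/, /k/, /s/; each receives one epenthetic vowel.

5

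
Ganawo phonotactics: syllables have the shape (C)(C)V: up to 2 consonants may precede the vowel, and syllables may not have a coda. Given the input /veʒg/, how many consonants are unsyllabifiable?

2

The consonants /ʒ/, /g/ cannot be parsed into a legal (C)(C)V syllable (no codas are permitted; onsets may contain at most 2 consonants).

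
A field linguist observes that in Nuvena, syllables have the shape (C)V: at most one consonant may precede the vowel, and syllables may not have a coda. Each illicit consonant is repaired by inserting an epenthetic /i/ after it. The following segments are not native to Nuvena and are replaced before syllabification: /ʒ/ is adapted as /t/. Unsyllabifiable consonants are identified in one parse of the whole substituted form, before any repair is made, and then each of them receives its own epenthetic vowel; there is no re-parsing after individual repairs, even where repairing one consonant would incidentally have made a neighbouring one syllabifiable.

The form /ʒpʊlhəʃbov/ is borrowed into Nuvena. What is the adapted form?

Substitution: /ʒ/ → /t/, giving /tpʊlhəʃbov/.
Syllabifying with onset maximization leaves /t/, /l/, /ʃ/, /v/ stranded (no codas are permitted; onsets are limited to one consonant).
Inserting the epenthetic vowel yields /t/ → /ti/, /l/ → /li/, /ʃ/ → /ʃi/, /v/ → /vi/.

tipʊlihəʃibovi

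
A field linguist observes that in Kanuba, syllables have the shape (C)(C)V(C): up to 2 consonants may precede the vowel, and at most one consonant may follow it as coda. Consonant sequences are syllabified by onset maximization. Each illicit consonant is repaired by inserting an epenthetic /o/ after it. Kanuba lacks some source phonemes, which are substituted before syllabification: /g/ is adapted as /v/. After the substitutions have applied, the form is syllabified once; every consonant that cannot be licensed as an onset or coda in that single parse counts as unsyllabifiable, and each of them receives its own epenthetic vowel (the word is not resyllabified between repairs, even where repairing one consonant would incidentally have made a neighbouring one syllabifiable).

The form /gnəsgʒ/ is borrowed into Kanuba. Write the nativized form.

Substitution: /g/ → /v/, giving /vnəsvʒ/.
Under (C)(C)V(C), the unsyllabifiable consonants are /v/, /ʒ/ (at most one coda consonant is licensed; onsets may contain at most 2 consonants).
Inserting the epenthetic vowel yields /v/ → /vo/, /ʒ/ → /ʒo/.

vnəsvoʒo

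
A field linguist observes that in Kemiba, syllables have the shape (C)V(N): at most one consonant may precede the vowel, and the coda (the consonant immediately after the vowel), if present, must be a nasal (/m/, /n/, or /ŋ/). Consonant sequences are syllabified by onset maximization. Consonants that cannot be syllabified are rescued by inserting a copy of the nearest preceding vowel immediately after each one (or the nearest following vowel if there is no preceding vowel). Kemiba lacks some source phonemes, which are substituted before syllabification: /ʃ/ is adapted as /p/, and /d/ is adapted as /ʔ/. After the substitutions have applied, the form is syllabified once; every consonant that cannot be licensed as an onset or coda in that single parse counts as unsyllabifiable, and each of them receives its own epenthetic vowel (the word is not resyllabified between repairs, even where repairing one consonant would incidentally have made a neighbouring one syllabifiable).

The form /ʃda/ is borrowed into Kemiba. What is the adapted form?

paʔa

Substitution: /ʃ/ → /p/, /d/ → /ʔ/, giving /pʔa/.
The consonants /p/ cannot be parsed into a legal (C)V(N) syllable (only a nasal (/m/, /n/, or /ŋ/) is licensed in coda position; onsets are limited to one consonant).
Each unlicensed consonant becomes the onset of a new syllable: /p/ → /pa/.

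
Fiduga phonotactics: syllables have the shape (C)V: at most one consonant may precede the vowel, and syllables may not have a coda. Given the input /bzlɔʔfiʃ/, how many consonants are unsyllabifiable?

4

The consonants /b/, /z/, /ʔ/, /ʃ/ cannot be parsed into a legal (C)V syllable (no codas are permitted; onsets are limited to one consonant).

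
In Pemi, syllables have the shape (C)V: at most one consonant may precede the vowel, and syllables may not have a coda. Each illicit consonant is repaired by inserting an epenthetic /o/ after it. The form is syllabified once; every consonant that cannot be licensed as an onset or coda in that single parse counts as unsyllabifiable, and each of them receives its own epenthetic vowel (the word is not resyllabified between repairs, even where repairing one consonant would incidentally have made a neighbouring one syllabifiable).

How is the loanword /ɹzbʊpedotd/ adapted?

ɹozobʊpedotodo

Under (C)V, the unsyllabifiable consonants are /ɹ/, /z/, /t/, /d/ (no codas are permitted; onsets are limited to one consonant).
Each unlicensed consonant becomes the onset of a new syllable: /ɹ/ → /ɹo/, /z/ → /zo/, /t/ → /to/, /d/ → /do/.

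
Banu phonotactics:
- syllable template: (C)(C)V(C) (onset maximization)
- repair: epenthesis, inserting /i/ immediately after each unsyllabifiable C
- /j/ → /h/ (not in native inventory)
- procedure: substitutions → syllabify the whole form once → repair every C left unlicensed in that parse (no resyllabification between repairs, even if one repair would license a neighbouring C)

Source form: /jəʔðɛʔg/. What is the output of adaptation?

Substitution: /j/ → /h/, giving /həʔðɛʔg/.
Under (C)(C)V(C), the unsyllabifiable consonants are /g/ (at most one coda consonant is licensed; onsets may contain at most 2 consonants).
Inserting the epenthetic vowel yields /g/ → /gi/.

həʔðɛʔgi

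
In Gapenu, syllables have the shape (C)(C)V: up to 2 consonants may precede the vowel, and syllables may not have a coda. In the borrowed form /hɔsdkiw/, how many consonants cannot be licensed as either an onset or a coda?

Under (C)(C)V, the unsyllabifiable consonants are /s/, /w/ (no codas are permitted; onsets may contain at most 2 consonants).

2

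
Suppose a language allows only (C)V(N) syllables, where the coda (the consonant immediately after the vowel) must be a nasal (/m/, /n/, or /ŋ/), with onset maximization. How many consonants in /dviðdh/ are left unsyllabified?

4

The consonants /d/, /ð/, /d/, /h/ cannot be parsed into a legal (C)V(N) syllable (only a nasal (/m/, /n/, or /ŋ/) is licensed in coda position; onsets are limited to one consonant).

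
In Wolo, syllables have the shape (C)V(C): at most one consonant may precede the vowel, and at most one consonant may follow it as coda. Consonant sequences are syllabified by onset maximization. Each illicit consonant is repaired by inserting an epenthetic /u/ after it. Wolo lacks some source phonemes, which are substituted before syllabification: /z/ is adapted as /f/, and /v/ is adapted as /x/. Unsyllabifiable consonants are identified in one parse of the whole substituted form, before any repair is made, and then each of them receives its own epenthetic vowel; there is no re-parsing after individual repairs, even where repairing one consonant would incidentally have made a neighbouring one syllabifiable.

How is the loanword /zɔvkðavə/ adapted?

fɔxkuðaxə

Substitution: /z/ → /f/, /v/ → /x/, giving /fɔxkðaxə/.
The consonants /k/ cannot be parsed into a legal (C)V(C) syllable (at most one coda consonant is licensed; onsets are limited to one consonant).
Each unlicensed consonant becomes the onset of a new syllable: /k/ → /ku/.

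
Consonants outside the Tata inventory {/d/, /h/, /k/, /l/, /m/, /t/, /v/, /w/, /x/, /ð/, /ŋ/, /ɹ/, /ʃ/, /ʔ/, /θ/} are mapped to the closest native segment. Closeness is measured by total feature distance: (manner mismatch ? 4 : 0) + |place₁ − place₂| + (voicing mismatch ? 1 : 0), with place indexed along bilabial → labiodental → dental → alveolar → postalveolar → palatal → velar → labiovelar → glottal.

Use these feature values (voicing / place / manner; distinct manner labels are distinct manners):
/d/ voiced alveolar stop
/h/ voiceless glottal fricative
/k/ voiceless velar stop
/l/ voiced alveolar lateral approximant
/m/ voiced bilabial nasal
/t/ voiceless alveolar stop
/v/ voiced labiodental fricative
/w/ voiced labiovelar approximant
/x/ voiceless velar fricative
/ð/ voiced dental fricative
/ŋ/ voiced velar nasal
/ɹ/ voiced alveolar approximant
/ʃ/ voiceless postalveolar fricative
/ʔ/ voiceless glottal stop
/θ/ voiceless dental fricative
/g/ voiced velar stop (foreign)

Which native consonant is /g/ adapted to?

/k/ is closest: same manner (stop), place distance 0 (velar→velar), voicing differs (+1); total 1. Next closest is /d/ at distance 3.

k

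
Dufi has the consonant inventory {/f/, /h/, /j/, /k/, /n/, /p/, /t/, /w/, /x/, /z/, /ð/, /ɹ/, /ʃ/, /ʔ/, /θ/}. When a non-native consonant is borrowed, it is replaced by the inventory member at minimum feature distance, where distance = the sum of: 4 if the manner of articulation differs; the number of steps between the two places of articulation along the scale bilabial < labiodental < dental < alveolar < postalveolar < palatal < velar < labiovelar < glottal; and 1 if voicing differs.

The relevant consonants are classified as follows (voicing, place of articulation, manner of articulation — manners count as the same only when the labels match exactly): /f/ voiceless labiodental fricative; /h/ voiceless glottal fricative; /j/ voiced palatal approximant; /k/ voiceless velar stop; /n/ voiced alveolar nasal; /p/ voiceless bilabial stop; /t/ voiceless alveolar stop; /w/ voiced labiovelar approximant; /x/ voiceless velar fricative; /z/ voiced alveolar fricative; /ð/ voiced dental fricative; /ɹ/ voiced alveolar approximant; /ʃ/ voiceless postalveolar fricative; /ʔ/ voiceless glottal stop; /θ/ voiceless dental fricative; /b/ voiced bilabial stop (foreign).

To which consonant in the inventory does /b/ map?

/p/ is closest: same manner (stop), place distance 0 (bilabial→bilabial), voicing differs (+1); total 1. Next closest is /t/ at distance 4.

p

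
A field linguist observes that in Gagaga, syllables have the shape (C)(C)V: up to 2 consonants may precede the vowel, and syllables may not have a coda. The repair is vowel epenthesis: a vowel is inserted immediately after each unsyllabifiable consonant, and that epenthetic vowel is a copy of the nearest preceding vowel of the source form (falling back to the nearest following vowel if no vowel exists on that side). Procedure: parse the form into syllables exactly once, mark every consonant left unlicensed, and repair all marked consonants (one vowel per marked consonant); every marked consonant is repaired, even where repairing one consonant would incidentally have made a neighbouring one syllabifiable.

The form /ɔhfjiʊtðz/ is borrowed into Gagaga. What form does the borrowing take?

The consonants /h/, /t/, /ð/, /z/ cannot be parsed into a legal (C)(C)V syllable (no codas are permitted; onsets may contain at most 2 consonants).
Epenthesis after each stranded consonant: /h/ → /hɔ/, /t/ → /tʊ/, /ð/ → /ðʊ/, /z/ → /zʊ/.

ɔhɔfjiʊtʊðʊzʊ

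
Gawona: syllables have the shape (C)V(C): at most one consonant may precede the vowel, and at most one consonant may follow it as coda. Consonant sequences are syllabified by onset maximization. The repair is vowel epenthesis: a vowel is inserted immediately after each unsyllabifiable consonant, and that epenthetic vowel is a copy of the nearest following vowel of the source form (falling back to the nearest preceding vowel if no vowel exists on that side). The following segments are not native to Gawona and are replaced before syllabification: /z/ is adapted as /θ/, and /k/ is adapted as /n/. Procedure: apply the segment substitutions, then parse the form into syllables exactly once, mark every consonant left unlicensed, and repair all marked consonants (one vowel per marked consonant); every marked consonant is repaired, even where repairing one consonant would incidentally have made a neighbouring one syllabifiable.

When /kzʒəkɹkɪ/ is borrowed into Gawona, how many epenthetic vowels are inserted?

3

After substitution the input is /nθʒənɹnɪ/.
The unsyllabifiable consonants are /n/, /θ/, /ɹ/; each receives one epenthetic vowel.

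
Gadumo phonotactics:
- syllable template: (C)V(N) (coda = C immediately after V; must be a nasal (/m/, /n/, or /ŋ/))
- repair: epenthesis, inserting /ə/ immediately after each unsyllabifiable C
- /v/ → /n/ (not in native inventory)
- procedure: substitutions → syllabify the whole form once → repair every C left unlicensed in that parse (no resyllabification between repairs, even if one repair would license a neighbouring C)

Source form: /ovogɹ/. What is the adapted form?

Substitution: /v/ → /n/, giving /onogɹ/.
Syllabifying with onset maximization leaves /g/, /ɹ/ stranded (only a nasal (/m/, /n/, or /ŋ/) is licensed in coda position; onsets are limited to one consonant).
Each unlicensed consonant becomes the onset of a new syllable: /g/ → /gə/, /ɹ/ → /ɹə/.

onogəɹə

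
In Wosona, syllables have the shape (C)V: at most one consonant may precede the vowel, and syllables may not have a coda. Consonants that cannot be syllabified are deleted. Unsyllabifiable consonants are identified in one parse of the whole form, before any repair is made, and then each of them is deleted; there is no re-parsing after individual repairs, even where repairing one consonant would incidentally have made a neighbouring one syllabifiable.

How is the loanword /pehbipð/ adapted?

pebi

The consonants /h/, /p/, /ð/ cannot be parsed into a legal (C)V syllable (no codas are permitted; onsets are limited to one consonant).
Deleting the stranded consonants removes /h/, /p/, /ð/.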